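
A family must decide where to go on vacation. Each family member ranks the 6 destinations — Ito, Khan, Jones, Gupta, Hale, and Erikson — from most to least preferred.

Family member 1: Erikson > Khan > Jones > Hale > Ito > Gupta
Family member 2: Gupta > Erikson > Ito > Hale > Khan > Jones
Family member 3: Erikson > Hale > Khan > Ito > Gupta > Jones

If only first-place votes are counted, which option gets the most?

Erikson

First-place vote totals:
  Ito: 0
  Khan: 0
  Jones: 0
  Gupta: 1
  Hale: 0
  Erikson: 2
Erikson has the most first-place votes.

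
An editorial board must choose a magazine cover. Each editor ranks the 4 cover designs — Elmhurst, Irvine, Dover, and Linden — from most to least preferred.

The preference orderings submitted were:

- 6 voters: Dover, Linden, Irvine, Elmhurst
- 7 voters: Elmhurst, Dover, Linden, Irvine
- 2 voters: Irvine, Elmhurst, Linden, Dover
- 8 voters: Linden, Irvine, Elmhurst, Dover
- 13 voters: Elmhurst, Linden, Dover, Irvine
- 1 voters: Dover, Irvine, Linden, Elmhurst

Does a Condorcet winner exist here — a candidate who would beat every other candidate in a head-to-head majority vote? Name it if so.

Elmhurst

Head-to-head results (37 voters total):
Elmhurst vs Irvine: Elmhurst wins 20–17.
Elmhurst vs Dover: Elmhurst wins 30–7.
Elmhurst vs Linden: Elmhurst wins 22–15.
Irvine vs Dover: Dover wins 27–10.
Irvine vs Linden: Linden wins 34–3.
Dover vs Linden: Linden wins 23–14.
Elmhurst beats each rival — Irvine (20–17), Dover (30–7), Linden (22–15) — so Elmhurst is the Condorcet winner.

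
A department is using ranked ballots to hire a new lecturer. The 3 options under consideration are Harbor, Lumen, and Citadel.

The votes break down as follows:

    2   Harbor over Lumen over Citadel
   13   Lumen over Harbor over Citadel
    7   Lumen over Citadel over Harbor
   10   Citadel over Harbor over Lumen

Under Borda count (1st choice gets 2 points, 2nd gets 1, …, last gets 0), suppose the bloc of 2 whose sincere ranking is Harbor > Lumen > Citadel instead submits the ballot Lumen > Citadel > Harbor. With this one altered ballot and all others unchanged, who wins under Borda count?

Borda totals with the altered ballot: Harbor 23, Lumen 44, Citadel 29.
The winner is unchanged: still Lumen.

Lumen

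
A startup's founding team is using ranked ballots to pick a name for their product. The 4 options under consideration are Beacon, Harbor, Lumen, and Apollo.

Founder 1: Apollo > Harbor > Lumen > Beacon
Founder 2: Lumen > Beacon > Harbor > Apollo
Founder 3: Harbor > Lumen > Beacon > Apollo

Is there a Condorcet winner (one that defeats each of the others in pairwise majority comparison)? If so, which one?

Head-to-head results (3 voters total):
Beacon vs Harbor: Harbor wins 2–1.
Beacon vs Lumen: Lumen wins 3–0.
Beacon vs Apollo: Beacon wins 2–1.
Harbor vs Lumen: Harbor wins 2–1.
Harbor vs Apollo: Harbor wins 2–1.
Lumen vs Apollo: Lumen wins 2–1.
Harbor beats each rival — Beacon (2–1), Lumen (2–1), Apollo (2–1) — so Harbor is the Condorcet winner.

Harbor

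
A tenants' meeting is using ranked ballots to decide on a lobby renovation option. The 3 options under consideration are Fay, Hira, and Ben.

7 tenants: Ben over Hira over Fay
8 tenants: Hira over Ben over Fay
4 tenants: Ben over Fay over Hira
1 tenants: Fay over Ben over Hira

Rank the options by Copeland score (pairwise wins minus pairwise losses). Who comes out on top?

Pairwise results:
  Fay vs Hira: Hira wins 15–5.
  Fay vs Ben: Ben wins 19–1.
  Hira vs Ben: Ben wins 12–8.
Copeland scores (wins − losses):
  Fay: 0 − 2 = -2
  Hira: 1 − 1 = 0
  Ben: 2 − 0 = 2
Ben has the best Copeland score.

Ben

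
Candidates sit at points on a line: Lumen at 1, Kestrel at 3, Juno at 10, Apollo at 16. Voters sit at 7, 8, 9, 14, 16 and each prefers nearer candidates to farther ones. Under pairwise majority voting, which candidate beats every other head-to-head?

Juno

With single-peaked preferences on a line, the Condorcet winner is the candidate closest to the median voter.
The median voter (position 9) is closest to Juno at 10.
Check: Juno vs Kestrel — voters closer to Juno: 5 of 5.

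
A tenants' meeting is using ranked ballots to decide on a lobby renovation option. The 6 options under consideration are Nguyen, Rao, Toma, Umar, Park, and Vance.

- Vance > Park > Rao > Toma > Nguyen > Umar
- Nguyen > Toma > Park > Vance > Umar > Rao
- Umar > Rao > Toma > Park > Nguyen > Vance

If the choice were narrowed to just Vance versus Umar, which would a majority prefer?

Vance

Ballots ranking Vance above Umar: 2.
Ballots ranking Umar above Vance: 1.
Vance wins the head-to-head, 2–1.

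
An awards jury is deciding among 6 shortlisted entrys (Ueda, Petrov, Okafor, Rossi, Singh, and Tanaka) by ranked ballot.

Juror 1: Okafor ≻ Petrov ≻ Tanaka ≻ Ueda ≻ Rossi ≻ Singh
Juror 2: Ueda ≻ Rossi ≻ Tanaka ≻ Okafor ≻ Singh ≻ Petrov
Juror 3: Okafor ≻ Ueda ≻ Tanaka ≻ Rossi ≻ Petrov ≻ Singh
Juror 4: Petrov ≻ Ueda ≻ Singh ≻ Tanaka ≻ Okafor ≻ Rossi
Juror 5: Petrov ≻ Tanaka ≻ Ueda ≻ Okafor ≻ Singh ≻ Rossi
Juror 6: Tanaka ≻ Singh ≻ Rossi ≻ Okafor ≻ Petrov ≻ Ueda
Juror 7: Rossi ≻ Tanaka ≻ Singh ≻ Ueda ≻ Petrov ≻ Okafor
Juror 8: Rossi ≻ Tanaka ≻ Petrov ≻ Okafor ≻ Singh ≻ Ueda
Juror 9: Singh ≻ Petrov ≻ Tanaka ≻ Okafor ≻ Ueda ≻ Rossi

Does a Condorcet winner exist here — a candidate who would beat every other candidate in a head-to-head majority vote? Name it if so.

Head-to-head results (9 voters total):
Ueda vs Petrov: Petrov wins 6–3.
Ueda vs Okafor: Okafor wins 5–4.
Ueda vs Rossi: Ueda wins 6–3.
Ueda vs Singh: Ueda wins 5–4.
Ueda vs Tanaka: Tanaka wins 6–3.
Petrov vs Okafor: Petrov wins 5–4.
Petrov vs Rossi: Rossi wins 5–4.
Petrov vs Singh: Petrov wins 5–4.
Petrov vs Tanaka: Tanaka wins 5–4.
Okafor vs Rossi: Okafor wins 5–4.
Okafor vs Singh: Okafor wins 5–4.
Okafor vs Tanaka: Tanaka wins 7–2.
Rossi vs Singh: Rossi wins 5–4.
Rossi vs Tanaka: Tanaka wins 6–3.
Singh vs Tanaka: Tanaka wins 7–2.
Tanaka beats each rival — Ueda (6–3), Petrov (5–4), Okafor (7–2), Rossi (6–3), Singh (7–2) — so Tanaka is the Condorcet winner.

Tanaka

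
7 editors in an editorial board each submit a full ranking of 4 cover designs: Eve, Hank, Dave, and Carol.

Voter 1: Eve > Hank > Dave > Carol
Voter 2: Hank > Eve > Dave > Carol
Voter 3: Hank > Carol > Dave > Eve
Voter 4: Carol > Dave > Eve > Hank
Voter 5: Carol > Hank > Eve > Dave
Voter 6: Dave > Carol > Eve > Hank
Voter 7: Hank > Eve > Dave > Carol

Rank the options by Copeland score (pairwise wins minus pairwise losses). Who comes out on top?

Hank

Pairwise results:
  Eve vs Hank: Hank wins 4–3.
  Eve vs Dave: Eve wins 4–3.
  Eve vs Carol: Carol wins 4–3.
  Hank vs Dave: Hank wins 5–2.
  Hank vs Carol: Hank wins 4–3.
  Dave vs Carol: Dave wins 4–3.
Copeland scores (wins − losses):
  Eve: 1 − 2 = -1
  Hank: 3 − 0 = 3
  Dave: 1 − 2 = -1
  Carol: 1 − 2 = -1
Hank has the best Copeland score.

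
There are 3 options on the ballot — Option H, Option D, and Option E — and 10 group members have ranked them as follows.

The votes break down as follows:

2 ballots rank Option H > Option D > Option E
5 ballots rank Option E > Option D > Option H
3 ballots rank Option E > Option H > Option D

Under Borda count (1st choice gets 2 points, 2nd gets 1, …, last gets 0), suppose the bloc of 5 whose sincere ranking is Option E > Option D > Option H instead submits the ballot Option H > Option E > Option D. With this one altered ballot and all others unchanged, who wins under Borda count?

Option H

Borda totals with the altered ballot: Option H 17, Option D 2, Option E 11.
The switch changes the winner from Option E to Option H.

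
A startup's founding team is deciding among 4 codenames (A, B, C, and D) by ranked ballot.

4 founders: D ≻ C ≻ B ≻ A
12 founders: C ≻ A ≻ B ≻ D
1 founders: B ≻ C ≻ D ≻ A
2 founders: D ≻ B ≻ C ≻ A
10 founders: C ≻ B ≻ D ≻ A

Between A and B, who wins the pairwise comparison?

B

Ballots ranking A above B: 12.
Ballots ranking B above A: 4+1+2+10 = 17.
B wins the head-to-head, 17–12.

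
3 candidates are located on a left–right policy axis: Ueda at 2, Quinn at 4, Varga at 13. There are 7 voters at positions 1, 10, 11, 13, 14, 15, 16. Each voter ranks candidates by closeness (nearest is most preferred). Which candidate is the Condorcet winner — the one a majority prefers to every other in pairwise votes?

Varga

With single-peaked preferences on a line, the Condorcet winner is the candidate closest to the median voter.
The median voter (position 13) is closest to Varga at 13.
Check: Varga vs Quinn — voters closer to Varga: 6 of 7.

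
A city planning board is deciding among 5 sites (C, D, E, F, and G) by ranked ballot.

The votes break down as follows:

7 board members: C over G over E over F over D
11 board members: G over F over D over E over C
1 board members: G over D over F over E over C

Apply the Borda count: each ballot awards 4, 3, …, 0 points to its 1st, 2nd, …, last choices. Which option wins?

Borda scores:
  C: 7·4 + 11·0 + 0 = 28
  D: 7·0 + 11·2 + 3 = 25
  E: 7·2 + 11·1 + 1 = 26
  F: 7·1 + 11·3 + 2 = 42
  G: 7·3 + 11·4 + 4 = 69
G has the highest total.

G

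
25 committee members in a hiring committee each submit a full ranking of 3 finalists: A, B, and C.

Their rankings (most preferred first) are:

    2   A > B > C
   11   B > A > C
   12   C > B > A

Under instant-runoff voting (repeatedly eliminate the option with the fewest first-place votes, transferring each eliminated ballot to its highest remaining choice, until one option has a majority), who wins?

B

Round 1: C 12, B 11, A 2. A has the fewest and is eliminated.
Round 2: B 13, C 12. B has a majority.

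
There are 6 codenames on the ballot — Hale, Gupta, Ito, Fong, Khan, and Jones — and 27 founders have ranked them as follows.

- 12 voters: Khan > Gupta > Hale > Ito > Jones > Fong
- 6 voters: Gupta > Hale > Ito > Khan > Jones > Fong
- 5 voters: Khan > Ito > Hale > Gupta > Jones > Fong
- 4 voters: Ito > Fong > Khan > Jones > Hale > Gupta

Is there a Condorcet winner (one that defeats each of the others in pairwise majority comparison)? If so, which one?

Head-to-head results (27 voters total):
Hale vs Gupta: Gupta wins 18–9.
Hale vs Ito: Hale wins 18–9.
Hale vs Fong: Hale wins 23–4.
Hale vs Khan: Khan wins 21–6.
Hale vs Jones: Hale wins 23–4.
Gupta vs Ito: Gupta wins 18–9.
Gupta vs Fong: Gupta wins 23–4.
Gupta vs Khan: Khan wins 21–6.
Gupta vs Jones: Gupta wins 23–4.
Ito vs Fong: Ito wins 27–0.
Ito vs Khan: Khan wins 17–10.
Ito vs Jones: Ito wins 27–0.
Fong vs Khan: Khan wins 23–4.
Fong vs Jones: Jones wins 23–4.
Khan vs Jones: Khan wins 27–0.
Khan beats each rival — Hale (21–6), Gupta (21–6), Ito (17–10), Fong (23–4), Jones (27–0) — so Khan is the Condorcet winner.

Khan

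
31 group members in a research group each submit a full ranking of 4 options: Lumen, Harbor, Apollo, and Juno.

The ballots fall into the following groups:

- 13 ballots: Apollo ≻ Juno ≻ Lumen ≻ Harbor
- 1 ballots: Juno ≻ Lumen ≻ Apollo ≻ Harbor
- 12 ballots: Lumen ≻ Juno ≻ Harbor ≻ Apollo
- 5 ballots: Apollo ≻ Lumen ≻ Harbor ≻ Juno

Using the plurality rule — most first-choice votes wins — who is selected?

Apollo

First-place vote totals:
  Lumen: 12
  Harbor: 0
  Apollo: 18
  Juno: 1
Apollo has the most first-place votes.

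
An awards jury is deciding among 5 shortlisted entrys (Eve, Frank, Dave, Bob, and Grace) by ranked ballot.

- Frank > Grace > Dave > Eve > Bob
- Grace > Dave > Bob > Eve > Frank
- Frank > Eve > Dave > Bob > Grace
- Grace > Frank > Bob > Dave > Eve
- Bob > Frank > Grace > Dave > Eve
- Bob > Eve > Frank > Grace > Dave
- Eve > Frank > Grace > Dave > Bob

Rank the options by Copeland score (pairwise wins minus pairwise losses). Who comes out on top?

Pairwise results:
  Eve vs Frank: Frank wins 4–3.
  Eve vs Dave: Dave wins 4–3.
  Eve vs Bob: Bob wins 4–3.
  Eve vs Grace: Grace wins 4–3.
  Frank vs Dave: Frank wins 6–1.
  Frank vs Bob: Frank wins 4–3.
  Frank vs Grace: Frank wins 5–2.
  Dave vs Bob: Dave wins 4–3.
  Dave vs Grace: Grace wins 6–1.
  Bob vs Grace: Grace wins 4–3.
Copeland scores (wins − losses):
  Eve: 0 − 4 = -4
  Frank: 4 − 0 = 4
  Dave: 2 − 2 = 0
  Bob: 1 − 3 = -2
  Grace: 3 − 1 = 2
Frank has the best Copeland score.

Frank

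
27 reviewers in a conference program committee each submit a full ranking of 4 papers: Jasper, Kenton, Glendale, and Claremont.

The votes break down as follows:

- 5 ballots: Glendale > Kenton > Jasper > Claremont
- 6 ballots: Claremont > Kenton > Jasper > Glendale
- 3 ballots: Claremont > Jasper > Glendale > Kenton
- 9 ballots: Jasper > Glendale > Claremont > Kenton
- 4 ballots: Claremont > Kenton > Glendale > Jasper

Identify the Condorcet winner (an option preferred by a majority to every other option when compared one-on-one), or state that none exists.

None — there is no Condorcet winner

Head-to-head results (27 voters total):
Jasper vs Kenton: Kenton wins 15–12.
Jasper vs Glendale: Jasper wins 18–9.
Jasper vs Claremont: Jasper wins 14–13.
Kenton vs Glendale: Glendale wins 17–10.
Kenton vs Claremont: Claremont wins 22–5.
Glendale vs Claremont: Glendale wins 14–13.
No candidate beats all others: Jasper beats Glendale beats Kenton beats Jasper, a majority cycle.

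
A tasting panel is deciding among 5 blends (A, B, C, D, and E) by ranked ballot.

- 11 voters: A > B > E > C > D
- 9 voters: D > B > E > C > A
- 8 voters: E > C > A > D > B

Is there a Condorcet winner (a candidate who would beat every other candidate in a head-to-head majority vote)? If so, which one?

Head-to-head results (28 voters total):
A vs B: A wins 19–9.
A vs C: C wins 17–11.
A vs D: A wins 19–9.
A vs E: E wins 17–11.
B vs C: B wins 20–8.
B vs D: D wins 17–11.
B vs E: B wins 20–8.
C vs D: C wins 19–9.
C vs E: E wins 28–0.
D vs E: E wins 19–9.
No candidate beats all others: A beats B beats C beats A, a majority cycle.

No Condorcet winner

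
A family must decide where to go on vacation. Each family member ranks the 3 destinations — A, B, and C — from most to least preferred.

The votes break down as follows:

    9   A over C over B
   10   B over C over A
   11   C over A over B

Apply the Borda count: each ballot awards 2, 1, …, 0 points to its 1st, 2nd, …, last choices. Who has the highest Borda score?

C

Borda scores:
  A: 9·2 + 10·0 + 11·1 = 29
  B: 9·0 + 10·2 + 11·0 = 20
  C: 9·1 + 10·1 + 11·2 = 41
C has the highest total.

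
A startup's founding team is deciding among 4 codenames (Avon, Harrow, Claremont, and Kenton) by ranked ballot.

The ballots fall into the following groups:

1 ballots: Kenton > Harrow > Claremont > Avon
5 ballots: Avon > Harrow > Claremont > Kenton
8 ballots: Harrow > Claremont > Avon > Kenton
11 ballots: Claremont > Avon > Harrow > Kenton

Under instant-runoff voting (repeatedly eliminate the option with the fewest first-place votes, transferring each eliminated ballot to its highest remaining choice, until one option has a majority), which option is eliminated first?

Round 1: Claremont 11, Harrow 8, Avon 5, Kenton 1. Kenton has the fewest and is eliminated.
Round 2: Claremont 11, Harrow 9, Avon 5. Avon has the fewest and is eliminated.
Round 3: Harrow 14, Claremont 11. Harrow has a majority.

Kenton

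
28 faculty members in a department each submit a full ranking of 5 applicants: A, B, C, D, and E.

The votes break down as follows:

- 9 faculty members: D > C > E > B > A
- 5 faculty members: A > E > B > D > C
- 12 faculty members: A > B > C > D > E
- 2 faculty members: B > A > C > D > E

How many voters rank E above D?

Ballots ranking E above D: 5.
Ballots ranking D above E: 9+12+2 = 23.
So 5 of 28 voters prefer E to D.

5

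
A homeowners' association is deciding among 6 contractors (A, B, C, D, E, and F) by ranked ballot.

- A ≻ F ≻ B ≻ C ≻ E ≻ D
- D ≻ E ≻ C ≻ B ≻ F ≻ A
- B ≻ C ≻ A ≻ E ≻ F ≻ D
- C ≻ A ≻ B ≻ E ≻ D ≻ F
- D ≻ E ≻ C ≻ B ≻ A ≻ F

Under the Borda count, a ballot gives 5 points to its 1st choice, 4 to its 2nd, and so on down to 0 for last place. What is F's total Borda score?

6

Borda scores:
  A: 5 + 0 + 3 + 4 + 1 = 13
  B: 3 + 2 + 5 + 3 + 2 = 15
  C: 2 + 3 + 4 + 5 + 3 = 17
  D: 0 + 5 + 0 + 1 + 5 = 11
  E: 1 + 4 + 2 + 2 + 4 = 13
  F: 4 + 1 + 1 + 0 + 0 = 6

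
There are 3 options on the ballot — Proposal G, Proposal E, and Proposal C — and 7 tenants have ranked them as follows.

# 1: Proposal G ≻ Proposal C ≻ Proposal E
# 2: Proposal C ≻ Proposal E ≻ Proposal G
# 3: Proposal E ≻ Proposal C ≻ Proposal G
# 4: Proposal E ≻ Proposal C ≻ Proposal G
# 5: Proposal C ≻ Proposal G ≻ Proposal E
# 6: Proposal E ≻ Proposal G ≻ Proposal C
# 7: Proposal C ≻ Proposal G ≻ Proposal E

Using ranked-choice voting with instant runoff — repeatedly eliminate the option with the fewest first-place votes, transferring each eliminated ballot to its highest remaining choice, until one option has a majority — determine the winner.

Proposal C

Round 1: Proposal E 3, Proposal C 3, Proposal G 1. Proposal G has the fewest and is eliminated.
Round 2: Proposal C 4, Proposal E 3. Proposal C has a majority.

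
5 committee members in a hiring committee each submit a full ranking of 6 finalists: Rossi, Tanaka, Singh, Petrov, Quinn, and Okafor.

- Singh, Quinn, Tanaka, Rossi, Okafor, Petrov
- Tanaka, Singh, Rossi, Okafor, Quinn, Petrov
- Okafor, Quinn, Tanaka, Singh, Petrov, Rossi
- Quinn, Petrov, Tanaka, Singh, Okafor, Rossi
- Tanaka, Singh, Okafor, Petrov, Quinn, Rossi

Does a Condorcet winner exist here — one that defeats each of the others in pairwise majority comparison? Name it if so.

Head-to-head results (5 voters total):
Rossi vs Tanaka: Tanaka wins 5–0.
Rossi vs Singh: Singh wins 5–0.
Rossi vs Petrov: Petrov wins 3–2.
Rossi vs Quinn: Quinn wins 4–1.
Rossi vs Okafor: Okafor wins 3–2.
Tanaka vs Singh: Tanaka wins 4–1.
Tanaka vs Petrov: Tanaka wins 4–1.
Tanaka vs Quinn: Quinn wins 3–2.
Tanaka vs Okafor: Tanaka wins 4–1.
Singh vs Petrov: Singh wins 4–1.
Singh vs Quinn: Singh wins 3–2.
Singh vs Okafor: Singh wins 4–1.
Petrov vs Quinn: Quinn wins 4–1.
Petrov vs Okafor: Okafor wins 4–1.
Quinn vs Okafor: Okafor wins 3–2.
No candidate beats all others: Tanaka beats Singh beats Quinn beats Tanaka, a majority cycle.

There is no Condorcet winner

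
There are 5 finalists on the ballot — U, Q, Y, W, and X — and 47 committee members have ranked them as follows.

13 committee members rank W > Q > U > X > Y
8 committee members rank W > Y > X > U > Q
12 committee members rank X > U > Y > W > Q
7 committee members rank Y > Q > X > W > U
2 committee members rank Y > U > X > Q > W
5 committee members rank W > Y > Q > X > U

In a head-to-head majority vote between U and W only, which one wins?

Ballots ranking U above W: 12+2 = 14.
Ballots ranking W above U: 13+8+7+5 = 33.
W wins the head-to-head, 33–14.

W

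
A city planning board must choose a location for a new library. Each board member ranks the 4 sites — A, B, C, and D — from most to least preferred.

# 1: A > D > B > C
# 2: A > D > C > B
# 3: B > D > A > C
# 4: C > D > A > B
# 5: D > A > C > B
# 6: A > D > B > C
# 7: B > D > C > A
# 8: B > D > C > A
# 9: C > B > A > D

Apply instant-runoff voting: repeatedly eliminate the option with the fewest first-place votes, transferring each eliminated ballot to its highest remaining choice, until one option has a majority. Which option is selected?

Round 1: A 3, B 3, C 2, D 1. D has the fewest and is eliminated.
Round 2: A 4, B 3, C 2. C has the fewest and is eliminated.
Round 3: A 5, B 4. A has a majority.

A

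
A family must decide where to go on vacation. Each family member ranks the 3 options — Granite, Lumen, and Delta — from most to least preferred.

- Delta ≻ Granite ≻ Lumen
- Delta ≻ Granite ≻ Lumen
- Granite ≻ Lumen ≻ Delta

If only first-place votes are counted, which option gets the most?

First-place vote totals:
  Granite: 1
  Lumen: 0
  Delta: 2
Delta has the most first-place votes.

Delta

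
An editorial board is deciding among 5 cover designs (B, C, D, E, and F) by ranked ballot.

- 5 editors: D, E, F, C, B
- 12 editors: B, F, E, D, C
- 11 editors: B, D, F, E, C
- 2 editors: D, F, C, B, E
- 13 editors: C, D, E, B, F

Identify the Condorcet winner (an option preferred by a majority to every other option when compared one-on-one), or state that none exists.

Head-to-head results (43 voters total):
B vs C: B wins 23–20.
B vs D: B wins 23–20.
B vs E: B wins 25–18.
B vs F: B wins 36–7.
C vs D: D wins 30–13.
C vs E: E wins 28–15.
C vs F: F wins 30–13.
D vs E: D wins 31–12.
D vs F: D wins 31–12.
E vs F: F wins 25–18.
B beats each rival — C (23–20), D (23–20), E (25–18), F (36–7) — so B is the Condorcet winner.

B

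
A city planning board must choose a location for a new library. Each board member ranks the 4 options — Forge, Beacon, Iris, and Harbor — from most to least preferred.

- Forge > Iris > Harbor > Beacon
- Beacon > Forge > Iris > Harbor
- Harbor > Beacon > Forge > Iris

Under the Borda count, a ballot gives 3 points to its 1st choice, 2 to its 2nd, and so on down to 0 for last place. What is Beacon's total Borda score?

Borda scores:
  Forge: 3 + 2 + 1 = 6
  Beacon: 0 + 3 + 2 = 5
  Iris: 2 + 1 + 0 = 3
  Harbor: 1 + 0 + 3 = 4

5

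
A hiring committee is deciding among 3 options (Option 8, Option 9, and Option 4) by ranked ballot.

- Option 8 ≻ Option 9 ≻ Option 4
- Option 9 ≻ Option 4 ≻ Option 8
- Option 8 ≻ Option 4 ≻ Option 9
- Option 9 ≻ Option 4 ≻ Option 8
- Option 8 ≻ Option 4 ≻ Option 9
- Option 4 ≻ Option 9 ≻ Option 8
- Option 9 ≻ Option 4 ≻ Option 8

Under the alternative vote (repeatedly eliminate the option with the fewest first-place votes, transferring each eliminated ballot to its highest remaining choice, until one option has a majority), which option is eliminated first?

Round 1: Option 8 3, Option 9 3, Option 4 1. Option 4 has the fewest and is eliminated.
Round 2: Option 9 4, Option 8 3. Option 9 has a majority.

Option 4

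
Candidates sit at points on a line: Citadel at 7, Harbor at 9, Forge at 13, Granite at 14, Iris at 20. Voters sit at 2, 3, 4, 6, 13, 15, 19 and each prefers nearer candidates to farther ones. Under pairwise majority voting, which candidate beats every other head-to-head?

With single-peaked preferences on a line, the Condorcet winner is the candidate closest to the median voter.
The median voter (position 6) is closest to Citadel at 7.
Check: Citadel vs Harbor — voters closer to Citadel: 4 of 7.

Citadel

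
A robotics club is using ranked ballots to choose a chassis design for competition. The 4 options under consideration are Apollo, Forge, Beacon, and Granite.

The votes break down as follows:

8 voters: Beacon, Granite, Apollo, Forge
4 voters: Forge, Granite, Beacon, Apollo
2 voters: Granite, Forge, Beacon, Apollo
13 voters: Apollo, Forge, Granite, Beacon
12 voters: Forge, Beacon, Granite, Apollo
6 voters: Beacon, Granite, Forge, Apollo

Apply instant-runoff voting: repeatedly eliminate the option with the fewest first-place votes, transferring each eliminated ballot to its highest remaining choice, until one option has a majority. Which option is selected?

Forge

Round 1: Forge 16, Beacon 14, Apollo 13, Granite 2. Granite has the fewest and is eliminated.
Round 2: Forge 18, Beacon 14, Apollo 13. Apollo has the fewest and is eliminated.
Round 3: Forge 31, Beacon 14. Forge has a majority.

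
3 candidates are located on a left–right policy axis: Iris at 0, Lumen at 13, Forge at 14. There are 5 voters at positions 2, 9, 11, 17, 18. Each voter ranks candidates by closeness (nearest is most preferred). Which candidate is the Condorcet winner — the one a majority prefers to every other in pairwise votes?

With single-peaked preferences on a line, the Condorcet winner is the candidate closest to the median voter.
The median voter (position 11) is closest to Lumen at 13.
Check: Lumen vs Iris — voters closer to Lumen: 4 of 5.

Lumen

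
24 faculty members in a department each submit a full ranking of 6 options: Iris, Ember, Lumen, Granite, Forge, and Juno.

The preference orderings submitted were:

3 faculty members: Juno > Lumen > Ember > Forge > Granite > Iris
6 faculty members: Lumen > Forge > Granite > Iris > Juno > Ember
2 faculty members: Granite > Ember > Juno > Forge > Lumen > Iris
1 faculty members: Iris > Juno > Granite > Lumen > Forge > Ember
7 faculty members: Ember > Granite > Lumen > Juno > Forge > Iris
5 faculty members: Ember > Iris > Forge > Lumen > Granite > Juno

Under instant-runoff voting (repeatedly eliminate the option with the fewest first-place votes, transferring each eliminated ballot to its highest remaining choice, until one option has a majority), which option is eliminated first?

Forge

Round 1: Ember 12, Lumen 6, Juno 3, Granite 2, Iris 1, Forge 0. Forge has the fewest and is eliminated.
Round 2: Ember 12, Lumen 6, Juno 3, Granite 2, Iris 1. Iris has the fewest and is eliminated.
Round 3: Ember 12, Lumen 6, Juno 4, Granite 2. Granite has the fewest and is eliminated.
Round 4: Ember 14, Lumen 6, Juno 4. Ember has a majority.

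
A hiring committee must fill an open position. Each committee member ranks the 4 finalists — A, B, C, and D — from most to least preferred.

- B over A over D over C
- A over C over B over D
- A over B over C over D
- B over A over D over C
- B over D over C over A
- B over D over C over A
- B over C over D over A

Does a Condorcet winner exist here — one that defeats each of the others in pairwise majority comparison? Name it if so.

B

Head-to-head results (7 voters total):
A vs B: B wins 5–2.
A vs C: A wins 4–3.
A vs D: A wins 4–3.
B vs C: B wins 6–1.
B vs D: B wins 7–0.
C vs D: D wins 4–3.
B beats each rival — A (5–2), C (6–1), D (7–0) — so B is the Condorcet winner.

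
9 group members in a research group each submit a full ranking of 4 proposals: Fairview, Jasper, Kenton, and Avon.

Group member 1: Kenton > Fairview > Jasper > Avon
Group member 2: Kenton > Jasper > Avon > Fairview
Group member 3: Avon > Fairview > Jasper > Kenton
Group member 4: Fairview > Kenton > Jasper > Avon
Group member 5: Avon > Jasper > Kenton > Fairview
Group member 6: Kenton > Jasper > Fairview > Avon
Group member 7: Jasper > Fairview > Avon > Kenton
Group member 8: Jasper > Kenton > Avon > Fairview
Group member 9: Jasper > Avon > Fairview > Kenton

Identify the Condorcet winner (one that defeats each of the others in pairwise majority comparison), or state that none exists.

Head-to-head results (9 voters total):
Fairview vs Jasper: Jasper wins 6–3.
Fairview vs Kenton: Kenton wins 5–4.
Fairview vs Avon: Avon wins 5–4.
Jasper vs Kenton: Jasper wins 5–4.
Jasper vs Avon: Jasper wins 7–2.
Kenton vs Avon: Kenton wins 5–4.
Jasper beats each rival — Fairview (6–3), Kenton (5–4), Avon (7–2) — so Jasper is the Condorcet winner.

Jasper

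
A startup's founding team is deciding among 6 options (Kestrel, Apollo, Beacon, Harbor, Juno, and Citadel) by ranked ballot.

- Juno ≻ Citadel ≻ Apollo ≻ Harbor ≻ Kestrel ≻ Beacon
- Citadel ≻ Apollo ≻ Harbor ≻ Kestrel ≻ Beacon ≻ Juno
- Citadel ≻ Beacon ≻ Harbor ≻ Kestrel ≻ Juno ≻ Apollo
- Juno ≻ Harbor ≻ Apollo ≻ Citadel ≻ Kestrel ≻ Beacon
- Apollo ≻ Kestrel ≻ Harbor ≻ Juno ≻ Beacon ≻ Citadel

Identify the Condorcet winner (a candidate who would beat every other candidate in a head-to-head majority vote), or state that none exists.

Head-to-head results (5 voters total):
Kestrel vs Apollo: Apollo wins 4–1.
Kestrel vs Beacon: Kestrel wins 4–1.
Kestrel vs Harbor: Harbor wins 4–1.
Kestrel vs Juno: Kestrel wins 3–2.
Kestrel vs Citadel: Citadel wins 4–1.
Apollo vs Beacon: Apollo wins 4–1.
Apollo vs Harbor: Apollo wins 3–2.
Apollo vs Juno: Juno wins 3–2.
Apollo vs Citadel: Citadel wins 3–2.
Beacon vs Harbor: Harbor wins 4–1.
Beacon vs Juno: Juno wins 3–2.
Beacon vs Citadel: Citadel wins 4–1.
Harbor vs Juno: Harbor wins 3–2.
Harbor vs Citadel: Citadel wins 3–2.
Juno vs Citadel: Juno wins 3–2.
No candidate beats all others: Kestrel beats Juno beats Apollo beats Kestrel, a majority cycle.

No Condorcet winner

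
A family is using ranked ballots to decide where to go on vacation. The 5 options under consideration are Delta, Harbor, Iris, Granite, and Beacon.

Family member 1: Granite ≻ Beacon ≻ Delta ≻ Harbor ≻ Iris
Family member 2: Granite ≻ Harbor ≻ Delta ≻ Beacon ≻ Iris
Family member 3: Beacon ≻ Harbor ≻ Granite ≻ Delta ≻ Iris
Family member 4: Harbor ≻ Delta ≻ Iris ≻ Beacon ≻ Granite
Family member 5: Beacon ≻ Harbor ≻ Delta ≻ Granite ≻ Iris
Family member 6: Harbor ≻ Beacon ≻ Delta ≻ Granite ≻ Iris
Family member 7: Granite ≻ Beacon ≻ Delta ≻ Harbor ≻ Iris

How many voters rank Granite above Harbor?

Ballots ranking Granite above Harbor: 3.
Ballots ranking Harbor above Granite: 4.
So 3 of 7 voters prefer Granite to Harbor.

3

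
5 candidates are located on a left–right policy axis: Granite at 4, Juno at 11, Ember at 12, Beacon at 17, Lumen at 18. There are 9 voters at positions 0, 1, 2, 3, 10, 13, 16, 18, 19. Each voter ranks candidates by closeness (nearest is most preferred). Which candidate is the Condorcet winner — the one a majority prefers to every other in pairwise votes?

With single-peaked preferences on a line, the Condorcet winner is the candidate closest to the median voter.
The median voter (position 10) is closest to Juno at 11.
Check: Juno vs Beacon — voters closer to Juno: 6 of 9.

Juno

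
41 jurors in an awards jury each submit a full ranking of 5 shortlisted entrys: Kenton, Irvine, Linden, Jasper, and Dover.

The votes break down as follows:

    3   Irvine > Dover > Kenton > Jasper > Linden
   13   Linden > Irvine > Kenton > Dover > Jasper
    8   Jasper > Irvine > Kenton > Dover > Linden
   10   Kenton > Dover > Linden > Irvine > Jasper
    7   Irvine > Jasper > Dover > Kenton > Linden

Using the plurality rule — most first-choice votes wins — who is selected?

Linden

First-place vote totals:
  Kenton: 10
  Irvine: 10
  Linden: 13
  Jasper: 8
  Dover: 0
Linden has the most first-place votes.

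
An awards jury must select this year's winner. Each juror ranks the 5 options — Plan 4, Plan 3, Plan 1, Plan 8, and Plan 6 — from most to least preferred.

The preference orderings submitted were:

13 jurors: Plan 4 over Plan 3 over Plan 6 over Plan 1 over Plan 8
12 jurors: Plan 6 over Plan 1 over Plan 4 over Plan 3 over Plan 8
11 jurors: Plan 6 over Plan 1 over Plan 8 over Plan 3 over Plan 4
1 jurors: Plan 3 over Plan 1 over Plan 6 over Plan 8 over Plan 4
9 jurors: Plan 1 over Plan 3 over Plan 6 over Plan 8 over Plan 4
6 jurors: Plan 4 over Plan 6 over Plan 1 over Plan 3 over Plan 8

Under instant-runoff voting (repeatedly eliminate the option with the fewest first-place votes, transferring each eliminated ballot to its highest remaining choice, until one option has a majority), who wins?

Plan 6

Round 1: Plan 6 23, Plan 4 19, Plan 1 9, Plan 3 1, Plan 8 0. Plan 8 has the fewest and is eliminated.
Round 2: Plan 6 23, Plan 4 19, Plan 1 9, Plan 3 1. Plan 3 has the fewest and is eliminated.
Round 3: Plan 6 23, Plan 4 19, Plan 1 10. Plan 1 has the fewest and is eliminated.
Round 4: Plan 6 33, Plan 4 19. Plan 6 has a majority.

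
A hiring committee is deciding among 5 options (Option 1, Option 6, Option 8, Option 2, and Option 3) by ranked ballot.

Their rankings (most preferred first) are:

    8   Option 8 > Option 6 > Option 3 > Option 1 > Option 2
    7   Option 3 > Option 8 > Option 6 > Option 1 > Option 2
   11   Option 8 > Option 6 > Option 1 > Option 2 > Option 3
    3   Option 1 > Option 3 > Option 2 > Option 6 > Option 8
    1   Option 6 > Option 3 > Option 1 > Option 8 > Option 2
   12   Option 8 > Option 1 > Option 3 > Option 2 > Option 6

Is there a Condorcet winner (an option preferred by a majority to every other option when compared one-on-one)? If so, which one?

Option 8

Head-to-head results (42 voters total):
Option 1 vs Option 6: Option 6 wins 27–15.
Option 1 vs Option 8: Option 8 wins 38–4.
Option 1 vs Option 2: Option 1 wins 42–0.
Option 1 vs Option 3: Option 1 wins 26–16.
Option 6 vs Option 8: Option 8 wins 38–4.
Option 6 vs Option 2: Option 6 wins 27–15.
Option 6 vs Option 3: Option 3 wins 22–20.
Option 8 vs Option 2: Option 8 wins 39–3.
Option 8 vs Option 3: Option 8 wins 31–11.
Option 2 vs Option 3: Option 3 wins 31–11.
Option 8 beats each rival — Option 1 (38–4), Option 6 (38–4), Option 2 (39–3), Option 3 (31–11) — so Option 8 is the Condorcet winner.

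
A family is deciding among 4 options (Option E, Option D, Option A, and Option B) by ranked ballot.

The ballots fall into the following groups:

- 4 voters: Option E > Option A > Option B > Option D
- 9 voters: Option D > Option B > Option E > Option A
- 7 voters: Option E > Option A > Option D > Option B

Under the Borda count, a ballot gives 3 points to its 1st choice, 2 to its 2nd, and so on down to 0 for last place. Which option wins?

Borda scores:
  Option E: 4·3 + 9·1 + 7·3 = 42
  Option D: 4·0 + 9·3 + 7·1 = 34
  Option A: 4·2 + 9·0 + 7·2 = 22
  Option B: 4·1 + 9·2 + 7·0 = 22
Option E has the highest total.

Option E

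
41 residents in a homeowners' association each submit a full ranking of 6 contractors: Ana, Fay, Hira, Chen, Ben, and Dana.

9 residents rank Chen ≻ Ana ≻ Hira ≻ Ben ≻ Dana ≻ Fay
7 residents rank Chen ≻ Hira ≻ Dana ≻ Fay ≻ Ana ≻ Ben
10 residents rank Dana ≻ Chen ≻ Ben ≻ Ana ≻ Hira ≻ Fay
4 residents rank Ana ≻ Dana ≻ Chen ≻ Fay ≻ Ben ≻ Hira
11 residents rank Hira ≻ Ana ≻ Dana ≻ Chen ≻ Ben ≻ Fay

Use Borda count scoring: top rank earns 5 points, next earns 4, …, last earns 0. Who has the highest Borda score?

Borda scores:
  Ana: 9·4 + 7·1 + 10·2 + 4·5 + 11·4 = 127
  Fay: 9·0 + 7·2 + 10·0 + 4·2 + 11·0 = 22
  Hira: 9·3 + 7·4 + 10·1 + 4·0 + 11·5 = 120
  Chen: 9·5 + 7·5 + 10·4 + 4·3 + 11·2 = 154
  Ben: 9·2 + 7·0 + 10·3 + 4·1 + 11·1 = 63
  Dana: 9·1 + 7·3 + 10·5 + 4·4 + 11·3 = 129
Chen has the highest total.

Chen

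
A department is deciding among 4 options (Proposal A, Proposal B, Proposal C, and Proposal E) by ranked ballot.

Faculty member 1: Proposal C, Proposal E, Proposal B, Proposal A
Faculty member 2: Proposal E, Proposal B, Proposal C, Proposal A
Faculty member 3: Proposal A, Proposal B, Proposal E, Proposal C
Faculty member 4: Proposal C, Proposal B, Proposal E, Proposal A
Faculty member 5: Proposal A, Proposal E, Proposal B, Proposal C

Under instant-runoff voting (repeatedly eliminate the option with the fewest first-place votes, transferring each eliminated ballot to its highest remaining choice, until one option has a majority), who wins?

Round 1: Proposal A 2, Proposal C 2, Proposal E 1, Proposal B 0. Proposal B has the fewest and is eliminated.
Round 2: Proposal A 2, Proposal C 2, Proposal E 1. Proposal E has the fewest and is eliminated.
Round 3: Proposal C 3, Proposal A 2. Proposal C has a majority.

Proposal C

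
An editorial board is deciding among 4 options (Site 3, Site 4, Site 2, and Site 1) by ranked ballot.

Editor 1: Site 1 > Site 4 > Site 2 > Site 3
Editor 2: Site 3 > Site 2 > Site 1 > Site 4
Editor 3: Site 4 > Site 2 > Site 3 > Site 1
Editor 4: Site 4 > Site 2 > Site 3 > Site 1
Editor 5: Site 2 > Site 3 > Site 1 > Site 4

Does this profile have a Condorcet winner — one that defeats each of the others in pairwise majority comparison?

Head-to-head results (5 voters total):
Site 3 vs Site 4: Site 4 wins 3–2.
Site 3 vs Site 2: Site 2 wins 4–1.
Site 3 vs Site 1: Site 3 wins 4–1.
Site 4 vs Site 2: Site 4 wins 3–2.
Site 4 vs Site 1: Site 1 wins 3–2.
Site 2 vs Site 1: Site 2 wins 4–1.
No candidate beats all others: Site 3 beats Site 1 beats Site 4 beats Site 3, a majority cycle.

No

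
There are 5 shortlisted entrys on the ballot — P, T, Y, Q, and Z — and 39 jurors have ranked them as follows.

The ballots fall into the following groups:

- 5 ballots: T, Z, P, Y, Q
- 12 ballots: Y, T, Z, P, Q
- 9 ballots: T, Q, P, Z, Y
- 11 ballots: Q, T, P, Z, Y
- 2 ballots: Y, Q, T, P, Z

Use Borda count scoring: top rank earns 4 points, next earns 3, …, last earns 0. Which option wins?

Borda scores:
  P: 5·2 + 12·1 + 9·2 + 11·2 + 2·1 = 64
  T: 5·4 + 12·3 + 9·4 + 11·3 + 2·2 = 129
  Y: 5·1 + 12·4 + 9·0 + 11·0 + 2·4 = 61
  Q: 5·0 + 12·0 + 9·3 + 11·4 + 2·3 = 77
  Z: 5·3 + 12·2 + 9·1 + 11·1 + 2·0 = 59
T has the highest total.

T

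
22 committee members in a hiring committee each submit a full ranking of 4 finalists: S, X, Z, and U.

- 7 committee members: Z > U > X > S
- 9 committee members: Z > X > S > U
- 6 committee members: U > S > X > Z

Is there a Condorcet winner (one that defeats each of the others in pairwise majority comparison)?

Head-to-head results (22 voters total):
S vs X: X wins 16–6.
S vs Z: Z wins 16–6.
S vs U: U wins 13–9.
X vs Z: Z wins 16–6.
X vs U: U wins 13–9.
Z vs U: Z wins 16–6.
Z beats each rival — S (16–6), X (16–6), U (16–6) — so Z is the Condorcet winner.

Yes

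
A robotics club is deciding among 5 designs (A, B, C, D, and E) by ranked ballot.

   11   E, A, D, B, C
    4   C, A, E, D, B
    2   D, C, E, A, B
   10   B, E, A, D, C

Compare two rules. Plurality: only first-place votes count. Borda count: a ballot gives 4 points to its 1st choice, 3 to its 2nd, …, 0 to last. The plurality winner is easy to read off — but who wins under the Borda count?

E

Plurality first-place counts: A 0, B 10, C 4, D 2, E 11 → E.
Borda totals: A 67, B 51, C 22, D 44, E 86 → E.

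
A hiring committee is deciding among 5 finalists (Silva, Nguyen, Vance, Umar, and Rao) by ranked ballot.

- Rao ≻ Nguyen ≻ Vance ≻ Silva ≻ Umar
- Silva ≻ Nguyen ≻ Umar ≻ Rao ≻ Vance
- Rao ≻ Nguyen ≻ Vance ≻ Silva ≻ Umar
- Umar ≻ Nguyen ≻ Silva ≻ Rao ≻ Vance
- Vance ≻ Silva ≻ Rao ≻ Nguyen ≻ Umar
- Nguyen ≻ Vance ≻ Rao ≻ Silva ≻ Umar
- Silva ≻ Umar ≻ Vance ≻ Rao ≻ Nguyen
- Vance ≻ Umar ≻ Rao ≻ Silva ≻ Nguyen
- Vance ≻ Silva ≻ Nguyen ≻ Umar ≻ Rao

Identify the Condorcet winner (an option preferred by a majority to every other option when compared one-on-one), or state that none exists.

None — there is no Condorcet winner

Head-to-head results (9 voters total):
Silva vs Nguyen: Silva wins 5–4.
Silva vs Vance: Vance wins 6–3.
Silva vs Umar: Silva wins 7–2.
Silva vs Rao: Silva wins 5–4.
Nguyen vs Vance: Nguyen wins 5–4.
Nguyen vs Umar: Nguyen wins 6–3.
Nguyen vs Rao: Rao wins 5–4.
Vance vs Umar: Vance wins 6–3.
Vance vs Rao: Vance wins 5–4.
Umar vs Rao: Umar wins 5–4.
No candidate beats all others: Silva beats Nguyen beats Vance beats Silva, a majority cycle.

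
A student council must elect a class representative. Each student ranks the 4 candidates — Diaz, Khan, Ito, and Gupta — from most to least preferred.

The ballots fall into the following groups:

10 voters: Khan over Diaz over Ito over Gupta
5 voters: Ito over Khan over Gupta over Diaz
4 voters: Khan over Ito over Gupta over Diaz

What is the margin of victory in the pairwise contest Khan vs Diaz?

19

Ballots ranking Khan above Diaz: 10+5+4 = 19.
Ballots ranking Diaz above Khan: 0.
Khan wins 19–0, a margin of 19.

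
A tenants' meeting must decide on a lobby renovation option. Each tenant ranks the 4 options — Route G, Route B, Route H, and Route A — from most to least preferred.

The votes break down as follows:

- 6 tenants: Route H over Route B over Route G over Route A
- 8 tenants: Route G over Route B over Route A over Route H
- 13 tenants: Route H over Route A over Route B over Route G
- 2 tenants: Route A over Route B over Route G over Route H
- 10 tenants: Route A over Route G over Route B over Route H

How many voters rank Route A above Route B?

Ballots ranking Route A above Route B: 13+2+10 = 25.
Ballots ranking Route B above Route A: 6+8 = 14.
So 25 of 39 voters prefer Route A to Route B.

25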